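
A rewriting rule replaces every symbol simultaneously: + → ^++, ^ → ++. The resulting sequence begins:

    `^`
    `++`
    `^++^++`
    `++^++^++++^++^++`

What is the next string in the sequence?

φ(++^++^++++^++^++) expands symbol-by-symbol to ^++ ^++ ++ ^++ ^++ ++ ^++ ^++ ^++ ^++ ++ ^++ ^++ ++ ^++ ^++; joining the 16 pieces gives the next term.

^++^++++^++^++++^++^++^++^++++^++^++++^++^++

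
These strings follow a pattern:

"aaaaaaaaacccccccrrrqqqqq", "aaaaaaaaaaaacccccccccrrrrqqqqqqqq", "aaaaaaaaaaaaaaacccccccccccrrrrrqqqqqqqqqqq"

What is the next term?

aaaaaaaaaaaaaaaaaacccccccccccccrrrrrrqqqqqqqqqqqqqq

Term n consists of 3n+3 a's, followed by 2n+3 c's, followed by n+1 r's, followed by 3n-1 q's, where the shown terms are n = 2, 3, 4.
At n = 5 the blocks have lengths 18, 13, 6, 14.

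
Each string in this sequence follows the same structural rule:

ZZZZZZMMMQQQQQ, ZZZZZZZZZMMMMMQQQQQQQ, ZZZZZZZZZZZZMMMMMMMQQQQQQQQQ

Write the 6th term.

Each string has the form Z^{3n} M^{2n-1} Q^{2n+1}, where the shown terms are n = 2, 3, 4.
For term 6, n = 7, so the run lengths are 21, 13, 15.

ZZZZZZZZZZZZZZZZZZZZZMMMMMMMMMMMMMQQQQQQQQQQQQQQQ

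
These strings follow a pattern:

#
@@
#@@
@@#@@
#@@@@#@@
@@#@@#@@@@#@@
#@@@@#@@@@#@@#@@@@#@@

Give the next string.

This is a Fibonacci-style word recurrence s(k) = s(k−2)·s(k−1): e.g. #·@@ = #@@.
So term 8 is @@#@@#@@@@#@@·#@@@@#@@@@#@@#@@@@#@@.

@@#@@#@@@@#@@#@@@@#@@@@#@@#@@@@#@@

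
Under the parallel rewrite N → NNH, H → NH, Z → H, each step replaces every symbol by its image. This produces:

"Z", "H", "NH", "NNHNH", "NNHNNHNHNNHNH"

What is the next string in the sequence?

NNHNNHNHNNHNNHNHNNHNHNNHNNHNHNNHNH

Replace each of the 13 characters of NNHNNHNHNNHNH in place — NNH NNH NH NNH NNH NH NNH NH NNH NNH NH NNH NH — and concatenate.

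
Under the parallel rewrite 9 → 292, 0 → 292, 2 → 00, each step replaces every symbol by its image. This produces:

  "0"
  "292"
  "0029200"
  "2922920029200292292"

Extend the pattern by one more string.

00292000029200292292002920029229200292000029200

φ(2922920029200292292) expands symbol-by-symbol to 00 292 00 00 292 00 292 292 00 292 00 292 292 00 292 00 00 292 00; joining the 19 pieces gives the next term.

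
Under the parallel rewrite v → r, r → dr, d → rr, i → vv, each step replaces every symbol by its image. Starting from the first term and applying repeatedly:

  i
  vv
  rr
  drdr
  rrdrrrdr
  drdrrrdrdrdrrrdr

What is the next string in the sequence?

Applying the rule to each of the 16 symbols of drdrrrdrdrdrrrdr gives the pieces rr dr rr dr dr dr rr dr rr dr rr dr dr dr rr dr, which concatenate to the answer.

rrdrrrdrdrdrrrdrrrdrrrdrdrdrrrdr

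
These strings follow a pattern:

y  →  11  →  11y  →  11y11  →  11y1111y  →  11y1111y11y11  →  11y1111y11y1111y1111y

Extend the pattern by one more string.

11y1111y11y1111y1111y11y1111y11y11

From term 3 onward, concatenate the last term with the second-to-last: 11·y = 11y, 11y·11 = 11y11, …
So term 8 is 11y1111y11y1111y1111y·11y1111y11y11.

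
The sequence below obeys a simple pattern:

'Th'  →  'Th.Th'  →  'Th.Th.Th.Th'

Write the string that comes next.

Every step duplicates the string with '.' between the halves.
Doubling Th.Th.Th.Th with '.' between the halves:

Th.Th.Th.Th.Th.Th.Th.Th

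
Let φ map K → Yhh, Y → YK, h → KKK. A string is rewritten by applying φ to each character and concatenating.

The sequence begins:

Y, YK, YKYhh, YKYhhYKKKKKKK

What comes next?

YKYhhYKKKKKKKYKYhhYhhYhhYhhYhhYhhYhh

φ(YKYhhYKKKKKKK) expands symbol-by-symbol to YK Yhh YK KKK KKK YK Yhh Yhh Yhh Yhh Yhh Yhh Yhh; joining the 13 pieces gives the next term.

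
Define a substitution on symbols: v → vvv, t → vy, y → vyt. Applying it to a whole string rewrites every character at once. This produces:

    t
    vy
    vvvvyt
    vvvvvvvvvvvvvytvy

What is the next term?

vvvvvvvvvvvvvvvvvvvvvvvvvvvvvvvvvvvvvvvvytvyvvvvyt

Applying the rule to each of the 17 symbols of vvvvvvvvvvvvvytvy gives the pieces vvv vvv vvv vvv vvv vvv vvv vvv vvv vvv vvv vvv vvv vyt vy vvv vyt, which concatenate to the answer.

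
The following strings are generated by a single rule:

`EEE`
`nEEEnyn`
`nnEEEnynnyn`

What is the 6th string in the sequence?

s(k+1) = n·s(k)·nyn, so each term gains n as a prefix and nyn as a suffix.
From nnEEEnynnyn, 3 further steps: nnEEEnynnyn → nnnEEEnynnynnyn → nnnnEEEnynnynnynnyn → (answer).

nnnnnEEEnynnynnynnynnyn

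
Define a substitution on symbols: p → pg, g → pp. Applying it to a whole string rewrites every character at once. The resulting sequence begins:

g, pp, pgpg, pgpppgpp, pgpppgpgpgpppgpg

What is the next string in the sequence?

Applying the rule to each of the 16 symbols of pgpppgpgpgpppgpg gives the pieces pg pp pg pg pg pp pg pp pg pp pg pg pg pp pg pp, which concatenate to the answer.

pgpppgpgpgpppgpppgpppgpgpgpppgpp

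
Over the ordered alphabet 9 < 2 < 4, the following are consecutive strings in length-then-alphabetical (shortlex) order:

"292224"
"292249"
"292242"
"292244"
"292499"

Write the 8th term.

Continuing the enumeration 3 steps past 292499: 292499 → 292492 → 292494 → (answer).

292429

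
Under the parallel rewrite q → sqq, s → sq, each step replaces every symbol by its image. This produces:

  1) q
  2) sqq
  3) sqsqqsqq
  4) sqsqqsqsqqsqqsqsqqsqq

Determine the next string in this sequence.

Replace each of the 21 characters of sqsqqsqsqqsqqsqsqqsqq in place — sq sqq sq sqq sqq sq sqq sq sqq sqq sq sqq sqq sq sqq sq sqq sqq sq sqq sqq — and concatenate.

sqsqqsqsqqsqqsqsqqsqsqqsqqsqsqqsqqsqsqqsqsqqsqqsqsqqsqq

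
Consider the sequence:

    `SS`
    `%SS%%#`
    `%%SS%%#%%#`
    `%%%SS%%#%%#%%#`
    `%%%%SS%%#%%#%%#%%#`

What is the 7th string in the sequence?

s(k+1) = %·s(k)·%%#, so each term gains % as a prefix and %%# as a suffix.
From %%%%SS%%#%%#%%#%%#, 2 further steps: %%%%SS%%#%%#%%#%%# → %%%%%SS%%#%%#%%#%%#%%# → (answer).

%%%%%%SS%%#%%#%%#%%#%%#%%#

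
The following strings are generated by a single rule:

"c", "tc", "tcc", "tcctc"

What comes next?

tcctctcc

This is a Fibonacci-style word recurrence s(k) = s(k−1)·s(k−2): e.g. tc·c = tcc.
So term 5 is tcctc·tcc.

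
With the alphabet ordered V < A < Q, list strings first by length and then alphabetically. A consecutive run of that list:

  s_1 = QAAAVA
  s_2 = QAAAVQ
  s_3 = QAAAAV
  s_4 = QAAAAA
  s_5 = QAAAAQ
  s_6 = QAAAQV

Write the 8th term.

Stepping forward 2 times from QAAAQV: QAAAQV → QAAAQA, then the target.

QAAAQQ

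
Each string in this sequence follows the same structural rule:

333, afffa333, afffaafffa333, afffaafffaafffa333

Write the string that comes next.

afffaafffaafffaafffa333

The strings grow by a fixed prefix afffa each time.
So the next term is afffa·afffaafffaafffa333.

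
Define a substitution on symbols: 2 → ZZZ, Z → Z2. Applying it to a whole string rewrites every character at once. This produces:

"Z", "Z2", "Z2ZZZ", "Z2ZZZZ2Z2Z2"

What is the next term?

Z2ZZZZ2Z2Z2Z2ZZZZ2ZZZZ2ZZZ

Apply φ to Z2ZZZZ2Z2Z2 symbol by symbol: Z→Z2, 2→ZZZ, Z→Z2, Z→Z2, Z→Z2, Z→Z2, 2→ZZZ, Z→Z2, 2→ZZZ, Z→Z2, 2→ZZZ; joined: Z2 ZZZ Z2 Z2 Z2 Z2 ZZZ Z2 ZZZ Z2 ZZZ.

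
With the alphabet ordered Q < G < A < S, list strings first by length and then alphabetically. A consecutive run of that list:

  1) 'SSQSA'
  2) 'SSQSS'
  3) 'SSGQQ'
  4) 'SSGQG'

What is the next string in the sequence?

SSGQA

Treat SSGQG as a base-4 numeral over the given alphabet and add one, carrying through any trailing S's.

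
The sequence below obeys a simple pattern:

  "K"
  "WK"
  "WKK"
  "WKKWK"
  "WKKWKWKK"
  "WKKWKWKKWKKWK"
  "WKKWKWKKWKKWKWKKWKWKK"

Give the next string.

WKKWKWKKWKKWKWKKWKWKKWKKWKWKKWKKWK

Each term (from the third on) is the previous term followed by the one before it: term 3 = WK·K = WKK.
Continuing: WKKWKWKKWKKWKWKKWKWKK · WKKWKWKKWKKWK gives term 8.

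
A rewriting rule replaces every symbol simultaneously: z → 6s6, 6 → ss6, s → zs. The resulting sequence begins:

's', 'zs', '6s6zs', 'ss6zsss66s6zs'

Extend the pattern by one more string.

zszsss66s6zszszsss6ss6zsss66s6zs

Applying the rule to each of the 13 symbols of ss6zsss66s6zs gives the pieces zs zs ss6 6s6 zs zs zs ss6 ss6 zs ss6 6s6 zs, which concatenate to the answer.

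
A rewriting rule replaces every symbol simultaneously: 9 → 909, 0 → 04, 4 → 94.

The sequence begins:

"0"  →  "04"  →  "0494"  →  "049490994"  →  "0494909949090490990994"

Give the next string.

Replace each of the 22 characters of 0494909949090490990994 in place — 04 94 909 94 909 04 909 909 94 909 04 909 04 94 909 04 909 909 04 909 909 94 — and concatenate.

0494909949090490990994909049090494909049099090490990994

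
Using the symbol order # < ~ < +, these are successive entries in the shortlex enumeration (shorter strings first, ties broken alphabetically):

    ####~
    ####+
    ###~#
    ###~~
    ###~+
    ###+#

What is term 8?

Stepping forward 2 times from ###+#: ###+# → ###+~, then the target.

###++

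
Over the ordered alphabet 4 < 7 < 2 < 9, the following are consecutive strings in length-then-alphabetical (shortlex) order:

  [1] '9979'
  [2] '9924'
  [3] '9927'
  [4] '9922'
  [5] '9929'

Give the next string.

9994

Find the rightmost character of 9929 below 9, bump it to the next letter, and reset everything to its right to 4.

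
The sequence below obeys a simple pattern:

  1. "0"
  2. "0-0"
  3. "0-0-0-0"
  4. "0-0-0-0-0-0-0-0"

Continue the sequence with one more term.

0-0-0-0-0-0-0-0-0-0-0-0-0-0-0-0

Each string is two copies of the previous one joined by '-'.
One more doubling of 0-0-0-0-0-0-0-0 gives the answer.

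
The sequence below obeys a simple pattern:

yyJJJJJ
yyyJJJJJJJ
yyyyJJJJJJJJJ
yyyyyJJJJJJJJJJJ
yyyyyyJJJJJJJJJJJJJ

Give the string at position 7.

yyyyyyyyJJJJJJJJJJJJJJJJJ

The n-th term is n y's then 2n+1 J's, where the shown terms are n = 2, 3, 4, 5, 6.
For term 7, n = 8, so the run lengths are 8, 17.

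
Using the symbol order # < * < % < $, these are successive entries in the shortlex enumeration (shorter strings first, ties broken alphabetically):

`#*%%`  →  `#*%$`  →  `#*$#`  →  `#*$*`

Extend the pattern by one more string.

#*$%

Find the rightmost character of #*$* below $, bump it to the next letter, and reset everything to its right to #.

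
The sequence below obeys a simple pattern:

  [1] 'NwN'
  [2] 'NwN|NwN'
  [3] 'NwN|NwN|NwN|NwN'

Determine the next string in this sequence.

NwN|NwN|NwN|NwN|NwN|NwN|NwN|NwN

s(k+1) = s(k)·|·s(k) — each term doubles the last with '|' between the halves.
So the next term is two copies of NwN|NwN|NwN|NwN with '|' between the halves.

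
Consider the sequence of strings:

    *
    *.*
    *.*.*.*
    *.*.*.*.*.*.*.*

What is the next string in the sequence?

*.*.*.*.*.*.*.*.*.*.*.*.*.*.*.*

Each string is two copies of the previous one joined by '.'.
One more doubling of *.*.*.*.*.*.*.* gives the answer.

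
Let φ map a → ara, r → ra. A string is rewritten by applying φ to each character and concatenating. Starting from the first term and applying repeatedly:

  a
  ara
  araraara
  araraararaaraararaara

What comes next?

araraararaaraararaararaaraararaaraararaararaaraararaara

Replace each of the 21 characters of araraararaaraararaara in place — ara ra ara ra ara ara ra ara ra ara ara ra ara ara ra ara ra ara ara ra ara — and concatenate.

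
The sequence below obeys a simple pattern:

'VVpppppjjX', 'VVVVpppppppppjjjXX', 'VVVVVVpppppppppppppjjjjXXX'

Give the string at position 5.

Each string has the form V^{2n} p^{4n+1} j^{n+1} X^{n} (n = 1, 2, …).
For term 5, n = 5, so the run lengths are 10, 21, 6, 5.

VVVVVVVVVVpppppppppppppppppppppjjjjjjXXXXX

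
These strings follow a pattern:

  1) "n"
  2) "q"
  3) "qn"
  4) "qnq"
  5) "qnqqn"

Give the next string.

qnqqnqnq

From term 3 onward, concatenate the last term with the second-to-last: q·n = qn, qn·q = qnq, …
Continuing: qnqqn · qnq gives term 6.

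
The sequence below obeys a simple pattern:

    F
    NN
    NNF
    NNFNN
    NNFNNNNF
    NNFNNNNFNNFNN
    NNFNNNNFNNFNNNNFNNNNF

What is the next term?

From term 3 onward, concatenate the last term with the second-to-last: NN·F = NNF, NNF·NN = NNFNN, …
Continuing: NNFNNNNFNNFNNNNFNNNNF · NNFNNNNFNNFNN gives term 8.

NNFNNNNFNNFNNNNFNNNNFNNFNNNNFNNFNN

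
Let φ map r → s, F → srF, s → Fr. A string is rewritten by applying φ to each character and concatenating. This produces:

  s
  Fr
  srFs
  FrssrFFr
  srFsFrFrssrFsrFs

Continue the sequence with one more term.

FrssrFFrsrFssrFsFrFrssrFFrssrFFr

Replace each of the 16 characters of srFsFrFrssrFsrFs in place — Fr s srF Fr srF s srF s Fr Fr s srF Fr s srF Fr — and concatenate.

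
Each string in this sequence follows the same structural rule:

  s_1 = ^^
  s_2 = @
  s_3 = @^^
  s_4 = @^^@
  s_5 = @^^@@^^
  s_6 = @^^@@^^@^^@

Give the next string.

@^^@@^^@^^@@^^@@^^

This is a Fibonacci-style word recurrence s(k) = s(k−1)·s(k−2): e.g. @·^^ = @^^.
The next term joins @^^@@^^@^^@ and @^^@@^^.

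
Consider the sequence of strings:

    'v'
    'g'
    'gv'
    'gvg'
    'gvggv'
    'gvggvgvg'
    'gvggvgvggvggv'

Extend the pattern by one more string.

gvggvgvggvggvgvggvgvg

Each term (from the third on) is the previous term followed by the one before it: term 3 = g·v = gv.
Continuing: gvggvgvggvggv · gvggvgvg gives term 8.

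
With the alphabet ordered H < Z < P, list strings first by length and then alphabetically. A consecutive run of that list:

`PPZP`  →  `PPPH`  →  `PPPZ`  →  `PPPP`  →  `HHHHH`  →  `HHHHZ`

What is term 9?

HHHZZ

Continuing the enumeration 3 steps past HHHHZ: HHHHZ → HHHHP → HHHZH → (answer).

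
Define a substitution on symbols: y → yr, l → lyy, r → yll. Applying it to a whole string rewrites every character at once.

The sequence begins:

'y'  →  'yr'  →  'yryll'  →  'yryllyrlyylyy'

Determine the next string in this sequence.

Rewriting the 13 symbols of yryllyrlyylyy one by one yields yr yll yr lyy lyy yr yll lyy yr yr lyy yr yr; concatenated:

yryllyrlyylyyyrylllyyyryrlyyyryr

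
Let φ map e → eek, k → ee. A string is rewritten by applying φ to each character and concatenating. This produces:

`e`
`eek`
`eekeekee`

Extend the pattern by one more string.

Rewriting each symbol of eekeekee: e→eek, e→eek, k→ee, e→eek, e→eek, k→ee, e→eek, e→eek, which concatenates to eek eek ee eek eek ee eek eek.

eekeekeeeekeekeeeekeek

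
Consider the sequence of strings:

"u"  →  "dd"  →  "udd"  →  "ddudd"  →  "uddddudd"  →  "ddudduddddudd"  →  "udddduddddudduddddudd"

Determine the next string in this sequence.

dduddudddduddudddduddddudduddddudd

Each term (from the third on) is the two preceding terms concatenated in order: term 3 = u·dd = udd.
Continuing: ddudduddddudd · udddduddddudduddddudd gives term 8.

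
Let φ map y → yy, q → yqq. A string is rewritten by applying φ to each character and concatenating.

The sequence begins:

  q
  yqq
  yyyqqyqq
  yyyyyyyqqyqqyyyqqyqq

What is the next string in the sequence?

Rewriting the 20 symbols of yyyyyyyqqyqqyyyqqyqq one by one yields yy yy yy yy yy yy yy yqq yqq yy yqq yqq yy yy yy yqq yqq yy yqq yqq; concatenated:

yyyyyyyyyyyyyyyqqyqqyyyqqyqqyyyyyyyqqyqqyyyqqyqq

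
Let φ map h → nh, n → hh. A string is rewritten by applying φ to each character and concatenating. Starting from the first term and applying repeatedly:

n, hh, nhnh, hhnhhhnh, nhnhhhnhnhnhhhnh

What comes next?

φ(nhnhhhnhnhnhhhnh) expands symbol-by-symbol to hh nh hh nh nh nh hh nh hh nh hh nh nh nh hh nh; joining the 16 pieces gives the next term.

hhnhhhnhnhnhhhnhhhnhhhnhnhnhhhnh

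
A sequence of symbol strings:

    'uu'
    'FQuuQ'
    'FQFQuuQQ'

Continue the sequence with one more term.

s(k+1) = FQ·s(k)·Q, so each term gains FQ as a prefix and Q as a suffix.
One more step from FQFQuuQQ gives the answer.

FQFQFQuuQQQ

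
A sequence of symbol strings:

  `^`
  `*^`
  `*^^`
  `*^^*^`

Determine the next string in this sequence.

From term 3 onward, concatenate the last term with the second-to-last: *^·^ = *^^, *^^·*^ = *^^*^, …
Continuing: *^^*^ · *^^ gives term 5.

*^^*^*^^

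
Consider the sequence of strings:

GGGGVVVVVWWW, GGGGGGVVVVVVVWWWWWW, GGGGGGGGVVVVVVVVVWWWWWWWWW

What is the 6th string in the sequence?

GGGGGGGGGGGGGGVVVVVVVVVVVVVVVWWWWWWWWWWWWWWWWWW

The n-th term is 2n+2 G's then 2n+3 V's then 3n W's (n = 1, 2, …).
For term 6, n = 6, so the run lengths are 14, 15, 18.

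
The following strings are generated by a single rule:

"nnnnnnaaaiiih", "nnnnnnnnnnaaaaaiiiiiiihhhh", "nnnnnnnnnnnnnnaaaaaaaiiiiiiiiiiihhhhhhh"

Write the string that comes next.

Term n consists of 4n+2 n's, followed by 2n+1 a's, followed by 4n-1 i's, followed by 3n-2 h's (n = 1, 2, …).
Setting n = 4 gives 18, 9, 15, 10 characters in each block.

nnnnnnnnnnnnnnnnnnaaaaaaaaaiiiiiiiiiiiiiiihhhhhhhhhh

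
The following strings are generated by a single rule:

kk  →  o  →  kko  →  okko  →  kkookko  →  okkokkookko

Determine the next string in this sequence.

kkookkookkokkookko

Each term (from the third on) is the two preceding terms concatenated in order: term 3 = kk·o = kko.
The next term joins kkookko and okkokkookko.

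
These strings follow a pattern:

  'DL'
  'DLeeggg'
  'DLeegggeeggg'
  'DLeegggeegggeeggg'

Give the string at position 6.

Every step adds eeggg to the end: s(k+1) = s(k)·eeggg.
From DLeegggeegggeeggg, 2 further steps: DLeegggeegggeeggg → DLeegggeegggeegggeeggg → (answer).

DLeegggeegggeegggeegggeeggg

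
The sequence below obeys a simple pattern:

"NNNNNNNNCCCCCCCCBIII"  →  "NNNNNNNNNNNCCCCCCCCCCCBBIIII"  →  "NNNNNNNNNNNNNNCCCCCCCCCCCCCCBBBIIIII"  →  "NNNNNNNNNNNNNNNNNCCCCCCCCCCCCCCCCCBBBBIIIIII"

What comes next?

NNNNNNNNNNNNNNNNNNNNCCCCCCCCCCCCCCCCCCCCBBBBBIIIIIII

Reading off run lengths: N runs 8, 11, 14, 17; C runs 8, 11, 14, 17; B runs 1, 2, 3, 4; I runs 3, 4, 5, 6 — each is linear in n, where the shown terms are n = 3, 4, 5, 6.
For the next term, n = 7, so the run lengths are 20, 20, 5, 7.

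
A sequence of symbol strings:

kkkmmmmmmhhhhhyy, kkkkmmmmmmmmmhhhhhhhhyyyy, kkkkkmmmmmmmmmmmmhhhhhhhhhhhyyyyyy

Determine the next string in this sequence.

The n-th term is n+2 k's then 3n+3 m's then 3n+2 h's then 2n y's (n = 1, 2, …).
Setting n = 4 gives 6, 15, 14, 8 characters in each block.

kkkkkkmmmmmmmmmmmmmmmhhhhhhhhhhhhhhyyyyyyyy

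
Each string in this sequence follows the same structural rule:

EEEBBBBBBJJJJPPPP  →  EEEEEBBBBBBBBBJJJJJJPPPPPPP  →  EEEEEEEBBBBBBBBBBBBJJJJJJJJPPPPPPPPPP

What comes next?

The n-th term is 2n+1 E's then 3n+3 B's then 2n+2 J's then 3n+1 P's (n = 1, 2, …).
At n = 4 the blocks have lengths 9, 15, 10, 13.

EEEEEEEEEBBBBBBBBBBBBBBBJJJJJJJJJJPPPPPPPPPPPPP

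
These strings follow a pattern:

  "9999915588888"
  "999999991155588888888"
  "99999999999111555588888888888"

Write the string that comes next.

9999999999999911115555588888888888888

Term n consists of 3n+2 9's, followed by n 1's, followed by n+1 5's, followed by 3n+2 8's (n = 1, 2, …).
Setting n = 4 gives 14, 4, 5, 14 characters in each block.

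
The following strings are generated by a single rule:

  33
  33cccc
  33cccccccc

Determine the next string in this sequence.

Each term is the previous one with cccc appended.
One more step from 33cccccccc gives the answer.

33cccccccccccc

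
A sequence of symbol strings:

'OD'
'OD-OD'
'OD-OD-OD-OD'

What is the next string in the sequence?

OD-OD-OD-OD-OD-OD-OD-OD

s(k+1) = s(k)·-·s(k) — each term doubles the last with '-' between the halves.
So the next term is two copies of OD-OD-OD-OD with '-' between the halves.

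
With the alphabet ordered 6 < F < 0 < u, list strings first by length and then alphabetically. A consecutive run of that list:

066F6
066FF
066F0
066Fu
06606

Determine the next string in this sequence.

Find the rightmost character of 06606 below u, bump it to the next letter, and reset everything to its right to 6.

0660F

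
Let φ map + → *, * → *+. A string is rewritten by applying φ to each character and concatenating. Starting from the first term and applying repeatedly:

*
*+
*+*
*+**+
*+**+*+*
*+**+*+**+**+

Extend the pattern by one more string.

Applying the rule to each of the 13 symbols of *+**+*+**+**+ gives the pieces *+ * *+ *+ * *+ * *+ *+ * *+ *+ *, which concatenate to the answer.

*+**+*+**+**+*+**+*+*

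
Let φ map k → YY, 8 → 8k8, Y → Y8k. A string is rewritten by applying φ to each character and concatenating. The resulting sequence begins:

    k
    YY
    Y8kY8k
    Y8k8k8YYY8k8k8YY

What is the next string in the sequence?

Y8k8k8YY8k8YY8k8Y8kY8kY8k8k8YY8k8YY8k8Y8kY8k

Replace each of the 16 characters of Y8k8k8YYY8k8k8YY in place — Y8k 8k8 YY 8k8 YY 8k8 Y8k Y8k Y8k 8k8 YY 8k8 YY 8k8 Y8k Y8k — and concatenate.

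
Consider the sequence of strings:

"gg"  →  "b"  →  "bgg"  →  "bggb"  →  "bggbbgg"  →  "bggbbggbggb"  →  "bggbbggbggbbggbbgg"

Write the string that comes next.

Each term (from the third on) is the previous term followed by the one before it: term 3 = b·gg = bgg.
So term 8 is bggbbggbggbbggbbgg·bggbbggbggb.

bggbbggbggbbggbbggbggbbggbggb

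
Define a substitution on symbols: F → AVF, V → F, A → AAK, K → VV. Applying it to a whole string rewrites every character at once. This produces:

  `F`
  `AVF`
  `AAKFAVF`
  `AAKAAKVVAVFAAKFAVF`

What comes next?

AAKAAKVVAAKAAKVVFFAAKFAVFAAKAAKVVAVFAAKFAVF

φ(AAKAAKVVAVFAAKFAVF) expands symbol-by-symbol to AAK AAK VV AAK AAK VV F F AAK F AVF AAK AAK VV AVF AAK F AVF; joining the 18 pieces gives the next term.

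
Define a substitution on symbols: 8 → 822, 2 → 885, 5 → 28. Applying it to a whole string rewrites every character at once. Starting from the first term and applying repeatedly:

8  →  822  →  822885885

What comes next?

Expanding 822885885: 8→822, 2→885, 2→885, 8→822, 8→822, 5→28, 8→822, 8→822, 5→28. Concatenated: 822 885 885 822 822 28 822 822 28.

8228858858228222882282228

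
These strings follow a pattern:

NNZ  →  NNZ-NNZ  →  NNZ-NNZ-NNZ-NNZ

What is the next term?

Every step duplicates the string with '-' between the halves.
One more doubling of NNZ-NNZ-NNZ-NNZ gives the answer.

NNZ-NNZ-NNZ-NNZ-NNZ-NNZ-NNZ-NNZ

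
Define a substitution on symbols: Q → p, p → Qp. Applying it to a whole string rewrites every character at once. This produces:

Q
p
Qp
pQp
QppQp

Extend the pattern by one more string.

Rewriting each symbol of QppQp: Q→p, p→Qp, p→Qp, Q→p, p→Qp, which concatenates to p Qp Qp p Qp.

pQpQppQp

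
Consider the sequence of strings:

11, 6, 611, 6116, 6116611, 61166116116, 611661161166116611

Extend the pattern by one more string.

61166116116611661161166116116

From term 3 onward, concatenate the last term with the second-to-last: 6·11 = 611, 611·6 = 6116, …
Continuing: 611661161166116611 · 61166116116 gives term 8.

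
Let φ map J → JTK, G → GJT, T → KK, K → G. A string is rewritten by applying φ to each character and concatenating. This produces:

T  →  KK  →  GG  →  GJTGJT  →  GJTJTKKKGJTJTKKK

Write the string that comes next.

φ(GJTJTKKKGJTJTKKK) expands symbol-by-symbol to GJT JTK KK JTK KK G G G GJT JTK KK JTK KK G G G; joining the 16 pieces gives the next term.

GJTJTKKKJTKKKGGGGJTJTKKKJTKKKGGG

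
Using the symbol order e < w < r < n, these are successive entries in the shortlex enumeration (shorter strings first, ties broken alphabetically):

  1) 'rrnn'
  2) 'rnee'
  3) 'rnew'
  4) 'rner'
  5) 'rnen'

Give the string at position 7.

rnww

Advancing 2 positions from rnen through rnen → rnwe reaches term 7.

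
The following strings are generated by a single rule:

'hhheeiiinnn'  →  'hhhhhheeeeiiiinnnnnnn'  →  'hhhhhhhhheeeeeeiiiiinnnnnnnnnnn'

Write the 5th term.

hhhhhhhhhhhhhhheeeeeeeeeeiiiiiiinnnnnnnnnnnnnnnnnnn

Each string has the form h^{3n} e^{2n} i^{n+2} n^{4n-1} (n = 1, 2, …).
Setting n = 5 gives 15, 10, 7, 19 characters in each block.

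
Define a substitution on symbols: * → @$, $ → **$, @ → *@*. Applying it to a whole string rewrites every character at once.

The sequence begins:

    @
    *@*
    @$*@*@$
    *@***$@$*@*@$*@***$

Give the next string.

Rewriting the 19 symbols of *@***$@$*@*@$*@***$ one by one yields @$ *@* @$ @$ @$ **$ *@* **$ @$ *@* @$ *@* **$ @$ *@* @$ @$ @$ **$; concatenated:

@$*@*@$@$@$**$*@***$@$*@*@$*@***$@$*@*@$@$@$**$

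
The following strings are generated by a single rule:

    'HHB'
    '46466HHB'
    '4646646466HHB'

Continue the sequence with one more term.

464664646646466HHB

Every step adds 46466 at the front: s(k+1) = 46466·s(k).
One more step from 4646646466HHB gives the answer.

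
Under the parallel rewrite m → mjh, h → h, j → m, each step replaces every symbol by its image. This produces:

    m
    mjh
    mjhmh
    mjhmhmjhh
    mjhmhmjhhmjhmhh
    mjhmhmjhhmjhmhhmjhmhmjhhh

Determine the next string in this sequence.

mjhmhmjhhmjhmhhmjhmhmjhhhmjhmhmjhhmjhmhhh

φ(mjhmhmjhhmjhmhhmjhmhmjhhh) expands symbol-by-symbol to mjh m h mjh h mjh m h h mjh m h mjh h h mjh m h mjh h mjh m h h h; joining the 25 pieces gives the next term.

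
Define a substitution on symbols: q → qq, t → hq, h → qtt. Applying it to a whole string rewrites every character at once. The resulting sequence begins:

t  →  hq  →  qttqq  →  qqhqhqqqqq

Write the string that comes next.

Apply φ to qqhqhqqqqq symbol by symbol: q→qq, q→qq, h→qtt, q→qq, h→qtt, q→qq, q→qq, q→qq, q→qq, q→qq; joined: qq qq qtt qq qtt qq qq qq qq qq.

qqqqqttqqqttqqqqqqqqqq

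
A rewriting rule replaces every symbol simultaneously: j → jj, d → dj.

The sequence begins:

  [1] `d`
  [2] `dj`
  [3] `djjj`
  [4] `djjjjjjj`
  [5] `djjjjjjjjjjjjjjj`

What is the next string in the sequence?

djjjjjjjjjjjjjjjjjjjjjjjjjjjjjjj

φ(djjjjjjjjjjjjjjj) expands symbol-by-symbol to dj jj jj jj jj jj jj jj jj jj jj jj jj jj jj jj; joining the 16 pieces gives the next term.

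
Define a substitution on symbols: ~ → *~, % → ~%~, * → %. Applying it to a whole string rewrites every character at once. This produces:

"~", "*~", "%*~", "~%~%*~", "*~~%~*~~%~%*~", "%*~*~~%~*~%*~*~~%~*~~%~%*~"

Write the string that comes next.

Rewriting the 26 symbols of %*~*~~%~*~%*~*~~%~*~~%~%*~ one by one yields ~%~ % *~ % *~ *~ ~%~ *~ % *~ ~%~ % *~ % *~ *~ ~%~ *~ % *~ *~ ~%~ *~ ~%~ % *~; concatenated:

~%~%*~%*~*~~%~*~%*~~%~%*~%*~*~~%~*~%*~*~~%~*~~%~%*~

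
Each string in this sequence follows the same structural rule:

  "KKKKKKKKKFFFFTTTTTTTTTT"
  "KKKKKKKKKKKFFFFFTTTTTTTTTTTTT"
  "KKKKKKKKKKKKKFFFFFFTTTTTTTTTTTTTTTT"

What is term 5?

Term n consists of 2n+3 K's, followed by n+1 F's, followed by 3n+1 T's, where the shown terms are n = 3, 4, 5.
For term 5, n = 7, so the run lengths are 17, 8, 22.

KKKKKKKKKKKKKKKKKFFFFFFFFTTTTTTTTTTTTTTTTTTTTTT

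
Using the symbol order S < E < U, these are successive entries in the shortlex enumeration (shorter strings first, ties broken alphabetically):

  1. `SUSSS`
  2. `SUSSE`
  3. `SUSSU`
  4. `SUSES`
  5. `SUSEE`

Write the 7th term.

Advancing 2 positions from SUSEE through SUSEE → SUSEU reaches term 7.

SUSUS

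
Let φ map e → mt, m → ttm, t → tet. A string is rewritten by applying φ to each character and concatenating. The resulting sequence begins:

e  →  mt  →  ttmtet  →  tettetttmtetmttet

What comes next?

Rewriting the 17 symbols of tettetttmtetmttet one by one yields tet mt tet tet mt tet tet tet ttm tet mt tet ttm tet tet mt tet; concatenated:

tetmttettetmttettettetttmtetmttetttmtettetmttet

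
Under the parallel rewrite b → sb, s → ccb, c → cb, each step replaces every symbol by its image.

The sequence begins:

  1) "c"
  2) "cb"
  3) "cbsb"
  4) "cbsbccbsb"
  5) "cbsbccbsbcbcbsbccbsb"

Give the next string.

Applying the rule to each of the 20 symbols of cbsbccbsbcbcbsbccbsb gives the pieces cb sb ccb sb cb cb sb ccb sb cb sb cb sb ccb sb cb cb sb ccb sb, which concatenate to the answer.

cbsbccbsbcbcbsbccbsbcbsbcbsbccbsbcbcbsbccbsb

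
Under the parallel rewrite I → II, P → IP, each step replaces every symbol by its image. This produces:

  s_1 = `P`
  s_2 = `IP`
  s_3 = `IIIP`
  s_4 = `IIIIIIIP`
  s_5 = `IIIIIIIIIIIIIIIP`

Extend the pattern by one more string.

IIIIIIIIIIIIIIIIIIIIIIIIIIIIIIIP

φ(IIIIIIIIIIIIIIIP) expands symbol-by-symbol to II II II II II II II II II II II II II II II IP; joining the 16 pieces gives the next term.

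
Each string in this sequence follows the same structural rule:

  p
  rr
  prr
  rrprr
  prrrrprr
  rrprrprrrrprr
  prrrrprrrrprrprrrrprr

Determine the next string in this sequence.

This is a Fibonacci-style word recurrence s(k) = s(k−2)·s(k−1): e.g. p·rr = prr.
The next term joins rrprrprrrrprr and prrrrprrrrprrprrrrprr.

rrprrprrrrprrprrrrprrrrprrprrrrprr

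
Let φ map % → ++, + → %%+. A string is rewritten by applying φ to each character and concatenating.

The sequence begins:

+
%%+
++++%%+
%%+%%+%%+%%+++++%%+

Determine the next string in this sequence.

++++%%+++++%%+++++%%+++++%%+%%+%%+%%+%%+++++%%+

φ(%%+%%+%%+%%+++++%%+) expands symbol-by-symbol to ++ ++ %%+ ++ ++ %%+ ++ ++ %%+ ++ ++ %%+ %%+ %%+ %%+ %%+ ++ ++ %%+; joining the 19 pieces gives the next term.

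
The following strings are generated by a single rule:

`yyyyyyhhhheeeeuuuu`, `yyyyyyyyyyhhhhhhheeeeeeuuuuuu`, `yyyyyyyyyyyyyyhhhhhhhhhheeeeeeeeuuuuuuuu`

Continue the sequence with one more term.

yyyyyyyyyyyyyyyyyyhhhhhhhhhhhhheeeeeeeeeeuuuuuuuuuu

Reading off run lengths: y runs 6, 10, 14; h runs 4, 7, 10; e runs 4, 6, 8; u runs 4, 6, 8 — each is linear in n (n = 1, 2, …).
At n = 4 the blocks have lengths 18, 13, 10, 10.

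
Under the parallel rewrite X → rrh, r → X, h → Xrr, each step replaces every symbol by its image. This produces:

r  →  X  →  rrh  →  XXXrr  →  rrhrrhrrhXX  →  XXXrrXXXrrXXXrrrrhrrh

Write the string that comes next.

rrhrrhrrhXXrrhrrhrrhXXrrhrrhrrhXXXXXrrXXXrr

Applying the rule to each of the 21 symbols of XXXrrXXXrrXXXrrrrhrrh gives the pieces rrh rrh rrh X X rrh rrh rrh X X rrh rrh rrh X X X X Xrr X X Xrr, which concatenate to the answer.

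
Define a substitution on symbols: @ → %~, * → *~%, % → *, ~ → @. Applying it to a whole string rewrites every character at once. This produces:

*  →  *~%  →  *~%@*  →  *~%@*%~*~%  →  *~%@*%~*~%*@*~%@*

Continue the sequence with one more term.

Rewriting the 17 symbols of *~%@*%~*~%*@*~%@* one by one yields *~% @ * %~ *~% * @ *~% @ * *~% %~ *~% @ * %~ *~%; concatenated:

*~%@*%~*~%*@*~%@**~%%~*~%@*%~*~%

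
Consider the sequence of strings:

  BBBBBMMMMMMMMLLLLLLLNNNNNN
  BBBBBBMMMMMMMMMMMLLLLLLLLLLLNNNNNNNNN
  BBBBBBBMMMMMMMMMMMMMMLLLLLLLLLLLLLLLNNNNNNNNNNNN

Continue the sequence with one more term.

Reading off run lengths: B runs 5, 6, 7; M runs 8, 11, 14; L runs 7, 11, 15; N runs 6, 9, 12 — each is linear in n, where the shown terms are n = 2, 3, 4.
Setting n = 5 gives 8, 17, 19, 15 characters in each block.

BBBBBBBBMMMMMMMMMMMMMMMMMLLLLLLLLLLLLLLLLLLLNNNNNNNNNNNNNNN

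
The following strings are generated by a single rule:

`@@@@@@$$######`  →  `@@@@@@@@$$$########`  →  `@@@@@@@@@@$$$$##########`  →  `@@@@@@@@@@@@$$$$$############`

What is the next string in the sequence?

Term n consists of 2n @'s, followed by n-1 $'s, followed by 2n #'s, where the shown terms are n = 3, 4, 5, 6.
For the next term, n = 7, so the run lengths are 14, 6, 14.

@@@@@@@@@@@@@@$$$$$$##############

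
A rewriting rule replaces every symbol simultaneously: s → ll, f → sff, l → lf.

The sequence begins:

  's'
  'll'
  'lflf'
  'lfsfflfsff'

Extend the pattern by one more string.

Apply φ to lfsfflfsff symbol by symbol: l→lf, f→sff, s→ll, f→sff, f→sff, l→lf, f→sff, s→ll, f→sff, f→sff; joined: lf sff ll sff sff lf sff ll sff sff.

lfsffllsffsfflfsffllsffsff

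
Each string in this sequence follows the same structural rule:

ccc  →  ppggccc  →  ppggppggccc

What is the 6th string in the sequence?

The strings grow by a fixed prefix ppgg each time.
From ppggppggccc, 3 further steps: ppggppggccc → ppggppggppggccc → ppggppggppggppggccc → (answer).

ppggppggppggppggppggccc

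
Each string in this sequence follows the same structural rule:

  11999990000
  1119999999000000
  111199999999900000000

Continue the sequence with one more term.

Each string has the form 1^{n} 9^{2n+1} 0^{2n}, where the shown terms are n = 2, 3, 4.
At n = 5 the blocks have lengths 5, 11, 10.

11111999999999990000000000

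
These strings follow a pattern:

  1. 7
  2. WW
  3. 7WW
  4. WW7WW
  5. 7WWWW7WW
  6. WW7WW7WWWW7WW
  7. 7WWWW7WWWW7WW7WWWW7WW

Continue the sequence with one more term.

WW7WW7WWWW7WW7WWWW7WWWW7WW7WWWW7WW

From term 3 onward, concatenate the second-to-last term with the last: 7·WW = 7WW, WW·7WW = WW7WW, …
The next term joins WW7WW7WWWW7WW and 7WWWW7WWWW7WW7WWWW7WW.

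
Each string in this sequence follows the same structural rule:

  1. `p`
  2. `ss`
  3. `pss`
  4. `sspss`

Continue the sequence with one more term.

psssspss

This is a Fibonacci-style word recurrence s(k) = s(k−2)·s(k−1): e.g. p·ss = pss.
So term 5 is pss·sspss.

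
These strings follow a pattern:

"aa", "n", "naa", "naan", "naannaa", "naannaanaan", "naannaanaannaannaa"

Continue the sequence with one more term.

From term 3 onward, concatenate the last term with the second-to-last: n·aa = naa, naa·n = naan, …
The next term joins naannaanaannaannaa and naannaanaan.

naannaanaannaannaanaannaanaan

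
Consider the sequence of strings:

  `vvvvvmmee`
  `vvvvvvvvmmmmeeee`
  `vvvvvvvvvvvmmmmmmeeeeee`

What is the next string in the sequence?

vvvvvvvvvvvvvvmmmmmmmmeeeeeeee

Term n consists of 3n+2 v's, followed by 2n m's, followed by 2n e's (n = 1, 2, …).
For the next term, n = 4, so the run lengths are 14, 8, 8.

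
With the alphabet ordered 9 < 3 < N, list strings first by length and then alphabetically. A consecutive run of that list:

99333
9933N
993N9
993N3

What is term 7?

Stepping forward 3 times from 993N3: 993N3 → 993NN → 99N99, then the target.

99N93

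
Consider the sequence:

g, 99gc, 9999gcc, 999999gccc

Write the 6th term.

9999999999gccccc

Each term wraps the previous one in 99 on the left and c on the right.
From 999999gccc, 2 further steps: 999999gccc → 99999999gcccc → (answer).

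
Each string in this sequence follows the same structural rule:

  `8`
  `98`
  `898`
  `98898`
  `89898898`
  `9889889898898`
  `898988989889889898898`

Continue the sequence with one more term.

From term 3 onward, concatenate the second-to-last term with the last: 8·98 = 898, 98·898 = 98898, …
The next term joins 9889889898898 and 898988989889889898898.

9889889898898898988989889889898898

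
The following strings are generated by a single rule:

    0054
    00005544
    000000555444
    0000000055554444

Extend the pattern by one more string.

00000000005555544444

Each string has the form 0^{2n} 5^{n} 4^{n} (n = 1, 2, …).
For the next term, n = 5, so the run lengths are 10, 5, 5.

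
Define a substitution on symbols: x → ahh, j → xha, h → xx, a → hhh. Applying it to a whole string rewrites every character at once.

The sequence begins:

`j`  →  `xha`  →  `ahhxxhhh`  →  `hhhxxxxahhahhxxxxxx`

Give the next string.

xxxxxxahhahhahhahhhhhxxxxhhhxxxxahhahhahhahhahhahh

φ(hhhxxxxahhahhxxxxxx) expands symbol-by-symbol to xx xx xx ahh ahh ahh ahh hhh xx xx hhh xx xx ahh ahh ahh ahh ahh ahh; joining the 19 pieces gives the next term.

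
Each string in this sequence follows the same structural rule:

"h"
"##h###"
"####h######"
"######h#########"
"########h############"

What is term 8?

##############h#####################

Each term wraps the previous one in ## on the left and ### on the right.
From ########h############, 3 further steps: ########h############ → ##########h############### → ############h################## → (answer).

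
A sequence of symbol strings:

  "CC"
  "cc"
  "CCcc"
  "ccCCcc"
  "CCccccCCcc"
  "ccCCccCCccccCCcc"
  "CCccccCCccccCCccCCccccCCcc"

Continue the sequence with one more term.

ccCCccCCccccCCccCCccccCCccccCCccCCccccCCcc

From term 3 onward, concatenate the second-to-last term with the last: CC·cc = CCcc, cc·CCcc = ccCCcc, …
So term 8 is ccCCccCCccccCCcc·CCccccCCccccCCccCCccccCCcc.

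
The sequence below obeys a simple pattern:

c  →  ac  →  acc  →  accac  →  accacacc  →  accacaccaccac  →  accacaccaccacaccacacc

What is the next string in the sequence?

accacaccaccacaccacaccaccacaccaccac

From term 3 onward, concatenate the last term with the second-to-last: ac·c = acc, acc·ac = accac, …
So term 8 is accacaccaccacaccacacc·accacaccaccac.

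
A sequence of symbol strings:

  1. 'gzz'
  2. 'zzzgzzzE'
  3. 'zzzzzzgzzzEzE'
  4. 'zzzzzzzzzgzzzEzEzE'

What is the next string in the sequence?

Each term wraps the previous one in zzz on the left and zE on the right.
Applying this once more to zzzzzzzzzgzzzEzEzE:

zzzzzzzzzzzzgzzzEzEzEzE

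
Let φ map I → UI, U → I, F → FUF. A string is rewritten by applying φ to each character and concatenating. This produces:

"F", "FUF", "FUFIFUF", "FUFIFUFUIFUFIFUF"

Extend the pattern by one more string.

Applying the rule to each of the 16 symbols of FUFIFUFUIFUFIFUF gives the pieces FUF I FUF UI FUF I FUF I UI FUF I FUF UI FUF I FUF, which concatenate to the answer.

FUFIFUFUIFUFIFUFIUIFUFIFUFUIFUFIFUF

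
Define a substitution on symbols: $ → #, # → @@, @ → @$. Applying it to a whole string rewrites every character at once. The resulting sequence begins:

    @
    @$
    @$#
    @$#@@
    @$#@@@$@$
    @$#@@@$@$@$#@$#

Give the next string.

Replace each of the 15 characters of @$#@@@$@$@$#@$# in place — @$ # @@ @$ @$ @$ # @$ # @$ # @@ @$ # @@ — and concatenate.

@$#@@@$@$@$#@$#@$#@@@$#@@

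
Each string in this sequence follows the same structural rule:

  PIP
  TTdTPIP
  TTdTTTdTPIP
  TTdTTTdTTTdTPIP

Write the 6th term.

The strings grow by a fixed prefix TTdT each time.
From TTdTTTdTTTdTPIP, 2 further steps: TTdTTTdTTTdTPIP → TTdTTTdTTTdTTTdTPIP → (answer).

TTdTTTdTTTdTTTdTTTdTPIP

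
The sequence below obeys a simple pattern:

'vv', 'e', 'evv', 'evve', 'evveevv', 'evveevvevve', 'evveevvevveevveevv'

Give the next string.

evveevvevveevveevvevveevvevve

From term 3 onward, concatenate the last term with the second-to-last: e·vv = evv, evv·e = evve, …
The next term joins evveevvevveevveevv and evveevvevve.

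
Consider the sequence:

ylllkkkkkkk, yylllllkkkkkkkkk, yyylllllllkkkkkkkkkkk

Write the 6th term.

yyyyyylllllllllllllkkkkkkkkkkkkkkkkk

Reading off run lengths: y runs 1, 2, 3; l runs 3, 5, 7; k runs 7, 9, 11 — each is linear in n, where the shown terms are n = 2, 3, 4.
Setting n = 7 gives 6, 13, 17 characters in each block.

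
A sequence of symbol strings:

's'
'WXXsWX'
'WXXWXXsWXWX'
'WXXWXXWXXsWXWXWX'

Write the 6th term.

WXXWXXWXXWXXWXXsWXWXWXWXWX

s(k+1) = WXX·s(k)·WX, so each term gains WXX as a prefix and WX as a suffix.
From WXXWXXWXXsWXWXWX, 2 further steps: WXXWXXWXXsWXWXWX → WXXWXXWXXWXXsWXWXWXWX → (answer).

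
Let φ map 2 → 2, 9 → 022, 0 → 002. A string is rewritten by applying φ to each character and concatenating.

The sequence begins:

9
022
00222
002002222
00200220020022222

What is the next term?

φ(00200220020022222) expands symbol-by-symbol to 002 002 2 002 002 2 2 002 002 2 002 002 2 2 2 2 2; joining the 17 pieces gives the next term.

002002200200222002002200200222222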